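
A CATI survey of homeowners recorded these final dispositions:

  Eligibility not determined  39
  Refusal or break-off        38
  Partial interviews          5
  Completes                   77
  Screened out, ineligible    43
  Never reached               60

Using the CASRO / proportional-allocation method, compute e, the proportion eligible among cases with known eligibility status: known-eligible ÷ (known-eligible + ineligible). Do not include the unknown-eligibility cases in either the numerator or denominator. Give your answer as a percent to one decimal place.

Eligible (known): 77 + 5 + 38 + 60 = 180
e = 180 / (180 + 43) = 180 / 223 = 0.8072

80.7%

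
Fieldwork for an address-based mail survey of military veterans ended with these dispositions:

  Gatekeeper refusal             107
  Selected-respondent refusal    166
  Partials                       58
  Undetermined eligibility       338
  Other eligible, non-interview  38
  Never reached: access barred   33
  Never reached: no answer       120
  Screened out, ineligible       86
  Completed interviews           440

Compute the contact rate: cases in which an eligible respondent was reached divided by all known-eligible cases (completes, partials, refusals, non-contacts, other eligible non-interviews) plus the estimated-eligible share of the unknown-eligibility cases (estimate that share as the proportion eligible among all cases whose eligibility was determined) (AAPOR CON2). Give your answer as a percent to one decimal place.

Refusals = 107 + 166 = 273
No answer / not reached = 120 + 33 = 153
Num → 440 + 58 + 273 + 38 = 809
Eligible (known) → 440 + 58 + 273 + 153 + 38 = 962
e = 962 / (962 + 86) = 962 / 1048 = 0.9179
e × U → 0.9179 × 338 = 310.25
Base → 962 + 310.25 = 1272.25
CON2 = 809 / 1272.25 = 0.6359

63.6%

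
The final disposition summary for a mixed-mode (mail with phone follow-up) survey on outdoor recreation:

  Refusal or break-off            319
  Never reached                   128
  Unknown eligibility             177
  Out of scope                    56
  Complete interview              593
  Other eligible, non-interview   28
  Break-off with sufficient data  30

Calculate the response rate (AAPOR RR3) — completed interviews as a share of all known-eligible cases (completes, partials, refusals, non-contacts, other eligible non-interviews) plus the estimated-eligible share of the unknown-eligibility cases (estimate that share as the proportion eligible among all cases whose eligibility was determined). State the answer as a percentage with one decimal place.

Numerator → 593
Eligible (known) → 593 + 30 + 319 + 128 + 28 = 1098
e = 1098 / (1098 + 56) = 1098 / 1154 = 0.9515
Estimated eligible among unknowns → 0.9515 × 177 = 168.42
Denominator → 1098 + 168.42 = 1266.42
RR3 = 593 / 1266.42 = 0.4682

46.8%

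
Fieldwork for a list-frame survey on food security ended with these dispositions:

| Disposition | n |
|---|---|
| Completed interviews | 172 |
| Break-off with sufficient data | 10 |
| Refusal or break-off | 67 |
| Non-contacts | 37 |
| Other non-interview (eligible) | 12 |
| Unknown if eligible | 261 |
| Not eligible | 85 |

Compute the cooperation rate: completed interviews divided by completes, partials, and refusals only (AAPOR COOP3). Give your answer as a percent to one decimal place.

Top = 172
Base = 172 + 10 + 67 = 249
COOP3 = 172 / 249 = 0.6908

69.1%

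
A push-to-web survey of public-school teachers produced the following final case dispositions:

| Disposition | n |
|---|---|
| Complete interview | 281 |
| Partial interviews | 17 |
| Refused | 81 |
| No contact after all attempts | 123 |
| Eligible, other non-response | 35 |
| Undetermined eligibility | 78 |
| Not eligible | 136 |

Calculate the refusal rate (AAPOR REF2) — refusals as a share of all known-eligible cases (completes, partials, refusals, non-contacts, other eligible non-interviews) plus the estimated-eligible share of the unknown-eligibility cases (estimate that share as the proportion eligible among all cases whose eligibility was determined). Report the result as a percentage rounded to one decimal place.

13.5%

Numerator: 81
Determined eligible: 281 + 17 + 81 + 123 + 35 = 537
e = 537 / (537 + 136) = 537 / 673 = 0.7979
e × U: 0.7979 × 78 = 62.24
Denom: 537 + 62.24 = 599.24
REF2 = 81 / 599.24 = 0.1352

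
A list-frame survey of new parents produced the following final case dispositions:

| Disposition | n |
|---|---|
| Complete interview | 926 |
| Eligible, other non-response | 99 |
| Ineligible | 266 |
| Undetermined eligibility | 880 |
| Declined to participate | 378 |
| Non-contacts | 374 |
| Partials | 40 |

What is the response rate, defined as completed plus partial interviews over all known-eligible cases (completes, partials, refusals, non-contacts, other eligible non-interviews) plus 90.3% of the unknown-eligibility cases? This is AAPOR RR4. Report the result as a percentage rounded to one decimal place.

37.0%

Numerator: 926 + 40 = 966
Determined eligible: 926 + 40 + 378 + 374 + 99 = 1817
Estimated eligible among unknowns: 0.9030 × 880 = 794.64
Base: 1817 + 794.64 = 2611.64
RR4 = 966 / 2611.64 = 0.3699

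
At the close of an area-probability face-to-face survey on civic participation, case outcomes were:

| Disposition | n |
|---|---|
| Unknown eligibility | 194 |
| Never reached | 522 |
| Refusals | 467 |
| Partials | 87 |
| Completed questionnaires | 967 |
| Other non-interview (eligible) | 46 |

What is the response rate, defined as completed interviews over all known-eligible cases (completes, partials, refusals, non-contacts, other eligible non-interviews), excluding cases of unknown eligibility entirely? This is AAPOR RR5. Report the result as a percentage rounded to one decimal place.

Numerator → 967
Denom → 967 + 87 + 467 + 522 + 46 = 2089
RR5 = 967 / 2089 = 0.4629

46.3%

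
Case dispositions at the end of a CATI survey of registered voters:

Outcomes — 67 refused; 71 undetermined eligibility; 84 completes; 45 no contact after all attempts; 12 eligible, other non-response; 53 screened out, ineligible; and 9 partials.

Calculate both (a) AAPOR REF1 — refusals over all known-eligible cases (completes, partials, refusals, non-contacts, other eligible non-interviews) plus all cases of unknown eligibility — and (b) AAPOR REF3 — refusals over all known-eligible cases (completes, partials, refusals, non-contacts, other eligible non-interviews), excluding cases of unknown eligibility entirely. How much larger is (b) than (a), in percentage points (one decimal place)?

Top = 67
Base = 84 + 9 + 67 + 45 + 12 + 71 = 288
REF1 = 67 / 288 = 0.2326
Base = 84 + 9 + 67 + 45 + 12 = 217
REF3 = 67 / 217 = 0.3088
Difference = 30.88 − 23.26 = 7.62 percentage points

7.6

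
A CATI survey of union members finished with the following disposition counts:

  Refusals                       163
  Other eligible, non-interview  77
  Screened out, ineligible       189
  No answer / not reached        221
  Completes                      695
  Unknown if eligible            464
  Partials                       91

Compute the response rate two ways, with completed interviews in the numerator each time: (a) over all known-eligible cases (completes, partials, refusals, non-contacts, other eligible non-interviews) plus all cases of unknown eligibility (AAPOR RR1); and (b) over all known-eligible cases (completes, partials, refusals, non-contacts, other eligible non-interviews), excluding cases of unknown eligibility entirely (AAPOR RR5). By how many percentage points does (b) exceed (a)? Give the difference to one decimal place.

15.1

Num = 695
Denominator = 695 + 91 + 163 + 221 + 77 + 464 = 1711
RR1 = 695 / 1711 = 0.4062
Denominator = 695 + 91 + 163 + 221 + 77 = 1247
RR5 = 695 / 1247 = 0.5573
Difference = 55.73 − 40.62 = 15.11 percentage points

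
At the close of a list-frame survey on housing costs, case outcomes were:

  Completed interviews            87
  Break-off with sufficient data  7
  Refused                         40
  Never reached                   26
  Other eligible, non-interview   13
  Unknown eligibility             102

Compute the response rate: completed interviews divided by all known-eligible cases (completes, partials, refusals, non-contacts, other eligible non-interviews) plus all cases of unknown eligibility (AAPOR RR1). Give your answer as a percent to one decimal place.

31.6%

Top = 87
Denom = 87 + 7 + 40 + 26 + 13 + 102 = 275
RR1 = 87 / 275 = 0.3164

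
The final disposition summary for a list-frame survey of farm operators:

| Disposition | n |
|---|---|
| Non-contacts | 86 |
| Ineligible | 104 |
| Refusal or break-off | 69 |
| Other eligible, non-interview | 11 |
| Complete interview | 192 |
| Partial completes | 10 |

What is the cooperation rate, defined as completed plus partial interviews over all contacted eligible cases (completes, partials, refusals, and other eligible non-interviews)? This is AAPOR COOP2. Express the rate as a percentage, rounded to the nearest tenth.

Top: 192 + 10 = 202
Denominator: 192 + 10 + 69 + 11 = 282
COOP2 = 202 / 282 = 0.7163

71.6%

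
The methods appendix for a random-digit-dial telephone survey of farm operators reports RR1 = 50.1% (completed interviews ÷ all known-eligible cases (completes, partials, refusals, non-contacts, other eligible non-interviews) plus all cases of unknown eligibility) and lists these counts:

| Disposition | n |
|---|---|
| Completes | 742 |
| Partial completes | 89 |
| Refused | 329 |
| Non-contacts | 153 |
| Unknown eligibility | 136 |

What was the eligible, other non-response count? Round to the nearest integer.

RR1 = 742 / D = 0.501
D = 742 / 0.501 = 1481.0
Remaining denominator categories sum to 1449
eligible, other non-response = 1481.0 − 1449 ≈ 32

32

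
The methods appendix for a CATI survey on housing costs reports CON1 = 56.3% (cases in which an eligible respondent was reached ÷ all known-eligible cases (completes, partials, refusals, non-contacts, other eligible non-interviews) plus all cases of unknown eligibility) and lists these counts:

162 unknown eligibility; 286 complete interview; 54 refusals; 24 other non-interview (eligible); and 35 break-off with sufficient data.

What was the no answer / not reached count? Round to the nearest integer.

148

Num → 286 + 35 + 54 + 24 = 399
CON1 = 399 / D = 0.563
D = 399 / 0.563 = 708.7
Rest of base = 561
no answer / not reached = 708.7 − 561 ≈ 148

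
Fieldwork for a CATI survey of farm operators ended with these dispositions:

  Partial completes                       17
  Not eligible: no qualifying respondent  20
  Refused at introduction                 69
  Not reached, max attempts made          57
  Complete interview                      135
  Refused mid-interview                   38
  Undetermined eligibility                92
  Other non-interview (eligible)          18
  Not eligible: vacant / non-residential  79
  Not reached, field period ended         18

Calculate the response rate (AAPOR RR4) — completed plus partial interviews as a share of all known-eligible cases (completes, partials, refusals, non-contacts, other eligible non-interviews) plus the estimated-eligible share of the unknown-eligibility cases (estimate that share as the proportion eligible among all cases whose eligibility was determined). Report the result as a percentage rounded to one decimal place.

35.9%

Refused = 69 + 38 = 107
Non-contacts = 18 + 57 = 75
Ineligible = 20 + 79 = 99
Top = 135 + 17 = 152
Eligible (known) = 135 + 17 + 107 + 75 + 18 = 352
e = 352 / (352 + 99) = 352 / 451 = 0.7805
Estimated eligible among unknowns = 0.7805 × 92 = 71.81
Base = 352 + 71.81 = 423.81
RR4 = 152 / 423.81 = 0.3587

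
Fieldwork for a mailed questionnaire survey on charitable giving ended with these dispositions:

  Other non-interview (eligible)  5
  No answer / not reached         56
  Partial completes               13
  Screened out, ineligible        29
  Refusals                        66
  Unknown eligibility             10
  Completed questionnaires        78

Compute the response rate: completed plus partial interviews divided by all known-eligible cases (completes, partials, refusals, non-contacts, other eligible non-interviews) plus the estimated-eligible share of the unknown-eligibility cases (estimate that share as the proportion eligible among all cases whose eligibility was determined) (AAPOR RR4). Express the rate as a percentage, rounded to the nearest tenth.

40.1%

Numerator = 78 + 13 = 91
Eligible (known) = 78 + 13 + 66 + 56 + 5 = 218
e = 218 / (218 + 29) = 218 / 247 = 0.8826
Estimated eligible among unknowns = 0.8826 × 10 = 8.83
Denom = 218 + 8.83 = 226.83
RR4 = 91 / 226.83 = 0.4012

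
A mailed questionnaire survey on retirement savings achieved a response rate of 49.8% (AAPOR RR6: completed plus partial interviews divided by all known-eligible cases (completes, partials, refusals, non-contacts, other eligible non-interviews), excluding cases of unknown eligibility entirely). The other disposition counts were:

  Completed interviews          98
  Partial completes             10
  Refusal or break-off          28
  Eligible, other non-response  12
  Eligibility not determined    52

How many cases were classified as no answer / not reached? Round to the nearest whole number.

69

Num = 98 + 10 = 108
RR6 = 108 / D = 0.498
D = 108 / 0.498 = 216.9
Rest of base = 148
no answer / not reached = 216.9 − 148 ≈ 69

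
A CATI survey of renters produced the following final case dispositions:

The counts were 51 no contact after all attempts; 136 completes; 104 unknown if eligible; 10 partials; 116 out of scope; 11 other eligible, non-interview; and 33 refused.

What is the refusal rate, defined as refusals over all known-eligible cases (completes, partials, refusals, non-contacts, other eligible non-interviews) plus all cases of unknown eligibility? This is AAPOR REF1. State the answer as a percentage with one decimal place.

Num = 33
Denominator = 136 + 10 + 33 + 51 + 11 + 104 = 345
REF1 = 33 / 345 = 0.0957

9.6%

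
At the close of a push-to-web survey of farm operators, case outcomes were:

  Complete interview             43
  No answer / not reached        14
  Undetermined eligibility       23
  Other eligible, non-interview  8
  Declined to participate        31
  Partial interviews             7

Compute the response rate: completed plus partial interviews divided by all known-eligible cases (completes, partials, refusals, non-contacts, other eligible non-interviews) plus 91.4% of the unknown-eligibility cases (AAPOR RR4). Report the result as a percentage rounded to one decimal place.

Numerator = 43 + 7 = 50
Known eligible = 43 + 7 + 31 + 14 + 8 = 103
Eligible share of unknowns = 0.9140 × 23 = 21.02
Denominator = 103 + 21.02 = 124.02
RR4 = 50 / 124.02 = 0.4032

40.3%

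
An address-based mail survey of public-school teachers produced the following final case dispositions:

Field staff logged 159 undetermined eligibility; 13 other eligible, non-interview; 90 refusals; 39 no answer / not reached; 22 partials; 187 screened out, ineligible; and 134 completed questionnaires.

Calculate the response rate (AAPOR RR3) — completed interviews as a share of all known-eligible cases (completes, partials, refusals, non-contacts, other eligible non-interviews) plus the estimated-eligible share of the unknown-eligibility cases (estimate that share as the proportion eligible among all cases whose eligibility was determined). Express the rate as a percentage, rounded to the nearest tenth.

33.9%

Numerator = 134
Eligible (known) = 134 + 22 + 90 + 39 + 13 = 298
e = 298 / (298 + 187) = 298 / 485 = 0.6144
e × U = 0.6144 × 159 = 97.69
Denominator = 298 + 97.69 = 395.69
RR3 = 134 / 395.69 = 0.3386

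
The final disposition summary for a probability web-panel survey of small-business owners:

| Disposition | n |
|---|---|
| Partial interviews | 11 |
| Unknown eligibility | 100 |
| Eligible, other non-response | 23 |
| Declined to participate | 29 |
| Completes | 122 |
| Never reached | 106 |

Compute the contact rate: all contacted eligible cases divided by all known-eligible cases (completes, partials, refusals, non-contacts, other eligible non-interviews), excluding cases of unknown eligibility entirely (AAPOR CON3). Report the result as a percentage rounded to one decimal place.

63.6%

Num → 122 + 11 + 29 + 23 = 185
Base → 122 + 11 + 29 + 106 + 23 = 291
CON3 = 185 / 291 = 0.6357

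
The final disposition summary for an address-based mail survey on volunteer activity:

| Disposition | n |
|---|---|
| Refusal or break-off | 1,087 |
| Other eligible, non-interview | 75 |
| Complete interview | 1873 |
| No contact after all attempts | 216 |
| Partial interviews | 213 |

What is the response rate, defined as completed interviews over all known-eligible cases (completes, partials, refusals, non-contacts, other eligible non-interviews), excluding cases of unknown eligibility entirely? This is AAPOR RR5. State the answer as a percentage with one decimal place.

54.1%

Numerator = 1873
Denominator = 1873 + 213 + 1087 + 216 + 75 = 3464
RR5 = 1873 / 3464 = 0.5407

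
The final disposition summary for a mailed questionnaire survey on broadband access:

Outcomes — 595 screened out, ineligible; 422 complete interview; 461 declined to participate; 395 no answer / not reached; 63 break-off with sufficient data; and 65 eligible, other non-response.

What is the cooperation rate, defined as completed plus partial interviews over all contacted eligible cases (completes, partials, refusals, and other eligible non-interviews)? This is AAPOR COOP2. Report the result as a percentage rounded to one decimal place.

48.0%

Numerator → 422 + 63 = 485
Denom → 422 + 63 + 461 + 65 = 1011
COOP2 = 485 / 1011 = 0.4797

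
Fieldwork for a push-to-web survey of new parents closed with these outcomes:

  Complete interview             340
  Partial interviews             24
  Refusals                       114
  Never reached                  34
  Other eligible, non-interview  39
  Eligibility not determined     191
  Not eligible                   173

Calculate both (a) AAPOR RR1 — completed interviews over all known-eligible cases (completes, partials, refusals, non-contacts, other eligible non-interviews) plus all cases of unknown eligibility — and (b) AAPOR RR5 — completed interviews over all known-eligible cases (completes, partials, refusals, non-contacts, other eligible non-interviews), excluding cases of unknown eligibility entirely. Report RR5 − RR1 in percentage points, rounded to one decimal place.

Num → 340
Denominator → 340 + 24 + 114 + 34 + 39 + 191 = 742
RR1 = 340 / 742 = 0.4582
Denominator → 340 + 24 + 114 + 34 + 39 = 551
RR5 = 340 / 551 = 0.6171
Difference = 61.71 − 45.82 = 15.89 percentage points

15.9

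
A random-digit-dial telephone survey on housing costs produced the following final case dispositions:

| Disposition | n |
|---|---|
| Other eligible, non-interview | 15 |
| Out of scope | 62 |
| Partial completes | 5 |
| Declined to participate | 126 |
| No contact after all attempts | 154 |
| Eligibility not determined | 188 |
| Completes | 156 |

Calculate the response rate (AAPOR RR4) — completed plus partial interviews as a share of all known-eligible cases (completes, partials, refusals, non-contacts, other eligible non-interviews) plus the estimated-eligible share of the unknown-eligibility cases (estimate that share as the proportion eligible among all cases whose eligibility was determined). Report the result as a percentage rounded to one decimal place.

25.9%

Numerator: 156 + 5 = 161
Known eligible: 156 + 5 + 126 + 154 + 15 = 456
e = 456 / (456 + 62) = 456 / 518 = 0.8803
Eligible share of unknowns: 0.8803 × 188 = 165.50
Denominator: 456 + 165.50 = 621.50
RR4 = 161 / 621.50 = 0.2591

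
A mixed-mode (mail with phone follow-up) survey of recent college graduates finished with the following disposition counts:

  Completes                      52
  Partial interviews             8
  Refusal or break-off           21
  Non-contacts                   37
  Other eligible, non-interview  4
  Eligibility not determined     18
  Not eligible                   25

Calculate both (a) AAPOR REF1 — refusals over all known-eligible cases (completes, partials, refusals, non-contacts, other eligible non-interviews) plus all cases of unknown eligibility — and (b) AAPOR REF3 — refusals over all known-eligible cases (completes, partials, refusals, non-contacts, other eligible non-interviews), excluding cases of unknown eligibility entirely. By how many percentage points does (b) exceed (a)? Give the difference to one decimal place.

Numerator: 21
Base: 52 + 8 + 21 + 37 + 4 + 18 = 140
REF1 = 21 / 140 = 0.1500
Base: 52 + 8 + 21 + 37 + 4 = 122
REF3 = 21 / 122 = 0.1721
Difference = 17.21 − 15.00 = 2.21 percentage points

2.2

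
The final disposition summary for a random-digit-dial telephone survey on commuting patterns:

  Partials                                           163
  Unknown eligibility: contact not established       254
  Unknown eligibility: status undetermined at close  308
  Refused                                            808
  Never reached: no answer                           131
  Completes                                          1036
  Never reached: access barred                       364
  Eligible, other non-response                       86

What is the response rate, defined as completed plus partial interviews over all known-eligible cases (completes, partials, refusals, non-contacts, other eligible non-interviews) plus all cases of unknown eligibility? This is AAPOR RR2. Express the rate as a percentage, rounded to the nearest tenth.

38.1%

No contact after all attempts = 131 + 364 = 495
Undetermined eligibility = 254 + 308 = 562
Num = 1036 + 163 = 1199
Base = 1036 + 163 + 808 + 495 + 86 + 562 = 3150
RR2 = 1199 / 3150 = 0.3806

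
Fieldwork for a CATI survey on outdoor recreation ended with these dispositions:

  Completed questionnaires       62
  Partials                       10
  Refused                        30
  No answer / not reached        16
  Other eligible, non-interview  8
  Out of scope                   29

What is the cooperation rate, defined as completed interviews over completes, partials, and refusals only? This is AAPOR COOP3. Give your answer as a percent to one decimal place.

Numerator: 62
Base: 62 + 10 + 30 = 102
COOP3 = 62 / 102 = 0.6078

60.8%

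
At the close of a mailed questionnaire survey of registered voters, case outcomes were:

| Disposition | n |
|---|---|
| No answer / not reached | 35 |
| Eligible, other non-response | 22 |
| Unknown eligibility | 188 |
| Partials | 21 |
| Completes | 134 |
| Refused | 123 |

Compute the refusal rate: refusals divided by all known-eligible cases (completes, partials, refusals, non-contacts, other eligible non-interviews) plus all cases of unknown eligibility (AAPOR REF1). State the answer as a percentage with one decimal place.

Top: 123
Denom: 134 + 21 + 123 + 35 + 22 + 188 = 523
REF1 = 123 / 523 = 0.2352

23.5%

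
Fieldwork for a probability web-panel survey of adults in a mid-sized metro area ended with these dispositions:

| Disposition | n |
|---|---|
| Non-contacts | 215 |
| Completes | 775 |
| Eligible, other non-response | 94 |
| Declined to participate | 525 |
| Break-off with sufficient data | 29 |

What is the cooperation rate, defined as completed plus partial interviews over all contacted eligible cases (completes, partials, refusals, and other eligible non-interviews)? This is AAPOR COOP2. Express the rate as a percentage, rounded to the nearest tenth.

56.5%

Num → 775 + 29 = 804
Base → 775 + 29 + 525 + 94 = 1423
COOP2 = 804 / 1423 = 0.5650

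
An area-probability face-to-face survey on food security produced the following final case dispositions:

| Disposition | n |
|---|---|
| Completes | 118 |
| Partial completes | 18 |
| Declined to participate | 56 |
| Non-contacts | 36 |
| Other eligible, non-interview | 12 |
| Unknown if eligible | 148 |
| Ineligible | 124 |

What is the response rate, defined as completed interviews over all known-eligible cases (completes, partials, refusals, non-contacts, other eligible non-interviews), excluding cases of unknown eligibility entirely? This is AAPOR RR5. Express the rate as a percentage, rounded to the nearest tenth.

Numerator = 118
Base = 118 + 18 + 56 + 36 + 12 = 240
RR5 = 118 / 240 = 0.4917

49.2%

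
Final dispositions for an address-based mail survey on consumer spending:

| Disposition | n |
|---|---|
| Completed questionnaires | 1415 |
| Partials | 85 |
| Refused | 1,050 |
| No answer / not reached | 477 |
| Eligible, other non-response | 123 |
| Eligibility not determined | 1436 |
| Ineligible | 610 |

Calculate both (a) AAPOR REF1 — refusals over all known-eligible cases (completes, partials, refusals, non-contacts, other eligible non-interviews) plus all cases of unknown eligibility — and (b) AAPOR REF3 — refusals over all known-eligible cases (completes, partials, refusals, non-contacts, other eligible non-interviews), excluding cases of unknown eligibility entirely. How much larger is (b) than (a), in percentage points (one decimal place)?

Top: 1050
Denom: 1415 + 85 + 1050 + 477 + 123 + 1436 = 4586
REF1 = 1050 / 4586 = 0.2290
Denom: 1415 + 85 + 1050 + 477 + 123 = 3150
REF3 = 1050 / 3150 = 0.3333
Difference = 33.33 − 22.90 = 10.43 percentage points

10.4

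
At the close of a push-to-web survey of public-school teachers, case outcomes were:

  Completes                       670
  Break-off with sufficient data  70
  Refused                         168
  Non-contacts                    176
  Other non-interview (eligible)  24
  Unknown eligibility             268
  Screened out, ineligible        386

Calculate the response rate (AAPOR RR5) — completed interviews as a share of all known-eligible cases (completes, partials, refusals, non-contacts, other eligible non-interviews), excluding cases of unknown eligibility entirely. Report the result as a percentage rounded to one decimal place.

60.5%

Num: 670
Denominator: 670 + 70 + 168 + 176 + 24 = 1108
RR5 = 670 / 1108 = 0.6047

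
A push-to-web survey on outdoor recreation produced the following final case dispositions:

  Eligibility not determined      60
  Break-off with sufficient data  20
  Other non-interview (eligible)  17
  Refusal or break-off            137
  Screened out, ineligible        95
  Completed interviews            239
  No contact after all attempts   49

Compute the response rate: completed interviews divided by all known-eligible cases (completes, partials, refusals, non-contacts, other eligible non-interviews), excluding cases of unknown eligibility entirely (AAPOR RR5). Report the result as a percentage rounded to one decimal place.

Num = 239
Denom = 239 + 20 + 137 + 49 + 17 = 462
RR5 = 239 / 462 = 0.5173

51.7%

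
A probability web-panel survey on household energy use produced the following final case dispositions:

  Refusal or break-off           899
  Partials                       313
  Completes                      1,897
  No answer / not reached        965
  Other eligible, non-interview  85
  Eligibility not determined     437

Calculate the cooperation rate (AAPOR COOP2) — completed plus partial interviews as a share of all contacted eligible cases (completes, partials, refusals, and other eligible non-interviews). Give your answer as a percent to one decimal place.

69.2%

Num: 1897 + 313 = 2210
Denom: 1897 + 313 + 899 + 85 = 3194
COOP2 = 2210 / 3194 = 0.6919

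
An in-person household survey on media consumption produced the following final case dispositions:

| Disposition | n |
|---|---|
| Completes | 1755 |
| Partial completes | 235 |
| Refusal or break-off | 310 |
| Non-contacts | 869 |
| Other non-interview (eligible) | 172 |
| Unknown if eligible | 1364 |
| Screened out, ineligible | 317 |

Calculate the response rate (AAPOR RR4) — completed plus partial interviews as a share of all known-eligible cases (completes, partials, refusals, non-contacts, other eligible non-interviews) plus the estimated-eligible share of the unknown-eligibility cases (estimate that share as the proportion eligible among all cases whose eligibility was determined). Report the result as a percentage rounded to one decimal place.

Top = 1755 + 235 = 1990
Determined eligible = 1755 + 235 + 310 + 869 + 172 = 3341
e = 3341 / (3341 + 317) = 3341 / 3658 = 0.9133
Estimated eligible among unknowns = 0.9133 × 1364 = 1245.74
Denominator = 3341 + 1245.74 = 4586.74
RR4 = 1990 / 4586.74 = 0.4339

43.4%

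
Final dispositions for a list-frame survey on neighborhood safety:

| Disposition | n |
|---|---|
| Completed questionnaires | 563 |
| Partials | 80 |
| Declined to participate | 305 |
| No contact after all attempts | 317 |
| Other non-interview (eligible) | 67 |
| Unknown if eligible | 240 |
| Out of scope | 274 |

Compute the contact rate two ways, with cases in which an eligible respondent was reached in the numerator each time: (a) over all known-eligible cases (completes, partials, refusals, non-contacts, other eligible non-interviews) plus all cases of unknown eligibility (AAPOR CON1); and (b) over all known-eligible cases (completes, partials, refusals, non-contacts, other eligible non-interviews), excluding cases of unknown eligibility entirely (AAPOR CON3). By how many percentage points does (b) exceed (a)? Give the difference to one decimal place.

11.6

Numerator → 563 + 80 + 305 + 67 = 1015
Denom → 563 + 80 + 305 + 317 + 67 + 240 = 1572
CON1 = 1015 / 1572 = 0.6457
Denom → 563 + 80 + 305 + 317 + 67 = 1332
CON3 = 1015 / 1332 = 0.7620
Difference = 76.20 − 64.57 = 11.63 percentage points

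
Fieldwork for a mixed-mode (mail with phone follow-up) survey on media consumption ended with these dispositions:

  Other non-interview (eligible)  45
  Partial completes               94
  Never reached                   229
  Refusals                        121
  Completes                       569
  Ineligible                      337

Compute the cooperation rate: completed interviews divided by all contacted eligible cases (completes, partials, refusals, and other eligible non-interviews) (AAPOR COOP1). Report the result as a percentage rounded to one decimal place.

Top = 569
Denom = 569 + 94 + 121 + 45 = 829
COOP1 = 569 / 829 = 0.6864

68.6%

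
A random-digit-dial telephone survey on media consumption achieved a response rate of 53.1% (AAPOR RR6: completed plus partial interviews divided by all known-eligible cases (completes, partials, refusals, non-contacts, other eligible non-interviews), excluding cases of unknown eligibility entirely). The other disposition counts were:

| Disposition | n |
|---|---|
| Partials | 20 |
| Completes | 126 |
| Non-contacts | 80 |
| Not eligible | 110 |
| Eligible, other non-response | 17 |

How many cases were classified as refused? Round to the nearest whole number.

32

Num = 126 + 20 = 146
RR6 = 146 / D = 0.531
D = 146 / 0.531 = 275.0
Remaining denominator categories sum to 243
refused = 275.0 − 243 ≈ 32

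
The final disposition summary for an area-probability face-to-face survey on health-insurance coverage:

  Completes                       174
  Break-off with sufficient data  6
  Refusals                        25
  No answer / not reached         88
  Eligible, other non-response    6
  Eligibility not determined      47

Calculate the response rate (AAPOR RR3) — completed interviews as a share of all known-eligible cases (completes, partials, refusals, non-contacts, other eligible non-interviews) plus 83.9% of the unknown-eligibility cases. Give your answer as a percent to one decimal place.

51.4%

Top → 174
Known eligible → 174 + 6 + 25 + 88 + 6 = 299
Estimated eligible among unknowns → 0.8390 × 47 = 39.43
Denominator → 299 + 39.43 = 338.43
RR3 = 174 / 338.43 = 0.5141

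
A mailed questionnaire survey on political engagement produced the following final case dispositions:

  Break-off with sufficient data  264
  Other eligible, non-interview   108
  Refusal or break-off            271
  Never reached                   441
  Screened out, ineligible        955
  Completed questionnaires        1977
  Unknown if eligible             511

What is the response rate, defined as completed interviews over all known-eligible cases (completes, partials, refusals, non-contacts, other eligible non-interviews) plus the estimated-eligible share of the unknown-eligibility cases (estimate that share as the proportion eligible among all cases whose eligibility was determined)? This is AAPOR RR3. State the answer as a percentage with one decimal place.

57.3%

Numerator = 1977
Known eligible = 1977 + 264 + 271 + 441 + 108 = 3061
e = 3061 / (3061 + 955) = 3061 / 4016 = 0.7622
Eligible share of unknowns = 0.7622 × 511 = 389.48
Denominator = 3061 + 389.48 = 3450.48
RR3 = 1977 / 3450.48 = 0.5730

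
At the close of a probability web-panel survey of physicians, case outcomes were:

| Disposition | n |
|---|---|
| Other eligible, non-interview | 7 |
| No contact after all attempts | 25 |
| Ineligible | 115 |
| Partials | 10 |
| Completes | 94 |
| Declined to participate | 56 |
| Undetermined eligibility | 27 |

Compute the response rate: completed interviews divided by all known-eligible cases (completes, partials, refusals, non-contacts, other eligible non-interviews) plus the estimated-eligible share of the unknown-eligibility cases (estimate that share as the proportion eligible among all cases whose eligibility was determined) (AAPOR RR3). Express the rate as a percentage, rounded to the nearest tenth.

Top = 94
Known eligible = 94 + 10 + 56 + 25 + 7 = 192
e = 192 / (192 + 115) = 192 / 307 = 0.6254
e × U = 0.6254 × 27 = 16.89
Denominator = 192 + 16.89 = 208.89
RR3 = 94 / 208.89 = 0.4500

45.0%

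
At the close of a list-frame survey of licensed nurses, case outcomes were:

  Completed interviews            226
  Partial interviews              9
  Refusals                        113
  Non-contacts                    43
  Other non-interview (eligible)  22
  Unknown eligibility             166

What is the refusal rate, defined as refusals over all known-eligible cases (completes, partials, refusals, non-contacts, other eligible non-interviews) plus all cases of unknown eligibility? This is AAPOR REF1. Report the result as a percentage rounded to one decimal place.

Numerator: 113
Base: 226 + 9 + 113 + 43 + 22 + 166 = 579
REF1 = 113 / 579 = 0.1952

19.5%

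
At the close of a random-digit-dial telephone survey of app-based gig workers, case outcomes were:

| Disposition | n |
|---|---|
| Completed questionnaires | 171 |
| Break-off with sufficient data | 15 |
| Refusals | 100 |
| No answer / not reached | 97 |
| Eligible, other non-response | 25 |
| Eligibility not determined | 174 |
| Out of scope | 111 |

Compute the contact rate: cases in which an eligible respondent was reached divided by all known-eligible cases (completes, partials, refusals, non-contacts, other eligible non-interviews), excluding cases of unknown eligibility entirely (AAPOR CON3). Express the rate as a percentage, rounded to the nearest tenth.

Top: 171 + 15 + 100 + 25 = 311
Base: 171 + 15 + 100 + 97 + 25 = 408
CON3 = 311 / 408 = 0.7623

76.2%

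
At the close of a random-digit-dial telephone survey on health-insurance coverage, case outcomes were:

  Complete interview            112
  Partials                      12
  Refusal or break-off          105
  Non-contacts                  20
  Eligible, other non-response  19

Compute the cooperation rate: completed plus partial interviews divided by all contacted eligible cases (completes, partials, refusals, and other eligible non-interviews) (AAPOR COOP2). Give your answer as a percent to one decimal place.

Top: 112 + 12 = 124
Denominator: 112 + 12 + 105 + 19 = 248
COOP2 = 124 / 248 = 0.5000

50.0%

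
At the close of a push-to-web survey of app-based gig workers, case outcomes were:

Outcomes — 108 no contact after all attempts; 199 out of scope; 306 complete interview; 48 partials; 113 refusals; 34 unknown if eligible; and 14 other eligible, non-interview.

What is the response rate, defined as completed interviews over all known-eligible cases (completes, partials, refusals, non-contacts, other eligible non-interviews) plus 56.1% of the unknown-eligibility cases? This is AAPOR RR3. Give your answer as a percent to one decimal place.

50.3%

Top → 306
Eligible (known) → 306 + 48 + 113 + 108 + 14 = 589
Estimated eligible among unknowns → 0.5610 × 34 = 19.07
Denom → 589 + 19.07 = 608.07
RR3 = 306 / 608.07 = 0.5032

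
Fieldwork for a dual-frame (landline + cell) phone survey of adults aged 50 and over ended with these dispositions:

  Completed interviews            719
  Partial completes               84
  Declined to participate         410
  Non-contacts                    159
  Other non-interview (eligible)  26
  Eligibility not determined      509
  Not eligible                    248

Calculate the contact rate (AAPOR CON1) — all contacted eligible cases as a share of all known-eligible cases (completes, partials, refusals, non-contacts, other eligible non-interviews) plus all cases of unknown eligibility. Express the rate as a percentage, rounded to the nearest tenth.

Num: 719 + 84 + 410 + 26 = 1239
Denominator: 719 + 84 + 410 + 159 + 26 + 509 = 1907
CON1 = 1239 / 1907 = 0.6497

65.0%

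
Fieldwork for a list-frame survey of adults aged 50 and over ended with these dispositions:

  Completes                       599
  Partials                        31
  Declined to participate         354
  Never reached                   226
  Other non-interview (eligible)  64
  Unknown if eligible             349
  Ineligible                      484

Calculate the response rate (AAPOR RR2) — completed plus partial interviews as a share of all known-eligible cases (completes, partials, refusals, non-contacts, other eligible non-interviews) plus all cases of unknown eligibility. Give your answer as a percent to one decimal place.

Top: 599 + 31 = 630
Base: 599 + 31 + 354 + 226 + 64 + 349 = 1623
RR2 = 630 / 1623 = 0.3882

38.8%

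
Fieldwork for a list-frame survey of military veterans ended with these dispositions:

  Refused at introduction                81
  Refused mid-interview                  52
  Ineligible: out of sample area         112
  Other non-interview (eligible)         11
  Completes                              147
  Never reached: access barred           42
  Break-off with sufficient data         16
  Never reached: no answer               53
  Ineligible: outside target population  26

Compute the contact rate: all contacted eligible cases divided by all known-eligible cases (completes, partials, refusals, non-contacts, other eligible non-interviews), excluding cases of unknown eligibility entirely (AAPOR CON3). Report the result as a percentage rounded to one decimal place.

Refusals = 81 + 52 = 133
Never reached = 53 + 42 = 95
Not eligible = 26 + 112 = 138
Top = 147 + 16 + 133 + 11 = 307
Denominator = 147 + 16 + 133 + 95 + 11 = 402
CON3 = 307 / 402 = 0.7637

76.4%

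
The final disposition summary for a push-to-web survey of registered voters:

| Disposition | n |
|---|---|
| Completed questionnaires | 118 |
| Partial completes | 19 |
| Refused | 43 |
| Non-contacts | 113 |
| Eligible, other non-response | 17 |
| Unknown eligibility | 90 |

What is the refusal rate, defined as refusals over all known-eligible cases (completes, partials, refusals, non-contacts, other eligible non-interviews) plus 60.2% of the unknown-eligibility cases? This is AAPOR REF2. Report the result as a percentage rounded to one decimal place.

11.8%

Top: 43
Eligible (known): 118 + 19 + 43 + 113 + 17 = 310
e × U: 0.6020 × 90 = 54.18
Denom: 310 + 54.18 = 364.18
REF2 = 43 / 364.18 = 0.1181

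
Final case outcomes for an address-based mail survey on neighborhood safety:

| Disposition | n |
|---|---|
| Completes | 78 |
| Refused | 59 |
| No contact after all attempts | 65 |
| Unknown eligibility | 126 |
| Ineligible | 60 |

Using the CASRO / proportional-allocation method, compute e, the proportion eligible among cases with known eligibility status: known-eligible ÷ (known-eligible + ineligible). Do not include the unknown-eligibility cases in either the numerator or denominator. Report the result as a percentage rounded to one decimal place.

Determined eligible: 78 + 59 + 65 = 202
e = 202 / (202 + 60) = 202 / 262 = 0.7710

77.1%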